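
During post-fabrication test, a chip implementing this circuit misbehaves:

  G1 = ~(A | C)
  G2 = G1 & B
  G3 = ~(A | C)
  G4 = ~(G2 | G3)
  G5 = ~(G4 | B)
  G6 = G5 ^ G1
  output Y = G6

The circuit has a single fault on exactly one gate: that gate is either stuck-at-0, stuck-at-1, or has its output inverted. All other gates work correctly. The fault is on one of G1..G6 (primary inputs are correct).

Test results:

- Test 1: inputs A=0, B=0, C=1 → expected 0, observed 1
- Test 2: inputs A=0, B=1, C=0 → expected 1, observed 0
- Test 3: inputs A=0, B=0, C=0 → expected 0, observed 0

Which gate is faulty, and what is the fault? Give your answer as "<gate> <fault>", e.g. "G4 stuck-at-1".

G5 stuck-at-1

Fault-free values for test 1 (A=0, B=0, C=1): G1=0, G2=0, G3=0, G4=1, G5=0, G6=0, giving Y=0. Observed 1.
Test 1: faults giving observed 1 are {G1 stuck-at-1, G1 inverted output, G2 stuck-at-1, G2 inverted output, G3 stuck-at-1, G3 inverted output, G4 stuck-at-0, G4 inverted output, G5 stuck-at-1, G5 inverted output, G6 stuck-at-1, G6 inverted output}.
Test 2 (A=0, B=1, C=0): fault-free G1=1, G2=1, G3=1, G4=0, G5=0, G6=1 → 1; observed 0. Eliminates G1 stuck-at-1, G2 stuck-at-1, G2 inverted output, G3 stuck-at-1, G3 inverted output, G4 stuck-at-0, G4 inverted output, G6 stuck-at-1.
Test 3 (A=0, B=0, C=0): fault-free G1=1, G2=0, G3=1, G4=0, G5=1, G6=0 → 0; observed 0. Eliminates G1 inverted output, G5 inverted output, G6 inverted output.
Only G5 stuck-at-1 is consistent with every test.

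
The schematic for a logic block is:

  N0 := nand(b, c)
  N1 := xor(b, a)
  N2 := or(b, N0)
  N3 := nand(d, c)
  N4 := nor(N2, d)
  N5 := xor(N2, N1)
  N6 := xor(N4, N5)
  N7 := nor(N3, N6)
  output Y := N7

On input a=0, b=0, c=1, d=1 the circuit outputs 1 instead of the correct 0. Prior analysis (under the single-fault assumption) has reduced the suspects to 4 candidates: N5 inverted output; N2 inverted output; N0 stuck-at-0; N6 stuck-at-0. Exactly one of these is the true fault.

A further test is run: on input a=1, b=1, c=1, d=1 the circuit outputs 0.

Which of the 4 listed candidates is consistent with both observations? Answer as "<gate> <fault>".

N0 stuck-at-0

Evaluate each candidate on input a=1, b=1, c=1, d=1:
  N5 inverted output: N0=0, N1=0, N2=1, N3=0, N4=0, N5=0 [inverted output], N6=0, N7=1 → 1 — eliminated
  N2 inverted output: N0=0, N1=0, N2=0 [inverted output], N3=0, N4=0, N5=0, N6=0, N7=1 → 1 — eliminated
  N0 stuck-at-0: N0=0 [stuck-at-0], N1=0, N2=1, N3=0, N4=0, N5=1, N6=1, N7=0 → 0 — matches
  N6 stuck-at-0: N0=0, N1=0, N2=1, N3=0, N4=0, N5=1, N6=0 [stuck-at-0], N7=1 → 1 — eliminated
Only N0 stuck-at-0 reproduces the observed 0.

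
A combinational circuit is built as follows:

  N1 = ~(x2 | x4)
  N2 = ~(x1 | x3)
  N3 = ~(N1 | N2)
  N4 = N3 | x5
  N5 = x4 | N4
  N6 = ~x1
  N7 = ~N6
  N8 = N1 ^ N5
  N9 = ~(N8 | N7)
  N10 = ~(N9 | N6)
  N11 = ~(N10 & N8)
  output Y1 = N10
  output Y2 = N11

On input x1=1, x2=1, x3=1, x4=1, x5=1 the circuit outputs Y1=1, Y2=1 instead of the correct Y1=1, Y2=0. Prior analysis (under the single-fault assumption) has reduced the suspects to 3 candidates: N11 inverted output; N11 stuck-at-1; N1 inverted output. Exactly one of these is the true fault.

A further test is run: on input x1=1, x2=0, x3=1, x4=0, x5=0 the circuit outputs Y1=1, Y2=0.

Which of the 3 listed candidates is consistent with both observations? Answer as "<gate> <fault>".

N1 inverted output

Evaluate each candidate on input x1=1, x2=0, x3=1, x4=0, x5=0:
  N11 inverted output: N1=1, N2=0, N3=0, N4=0, N5=0, N6=0, N7=1, N8=1, N9=0, N10=1, N11=1 [inverted output] → Y1=1, Y2=1 — eliminated
  N11 stuck-at-1: N1=1, N2=0, N3=0, N4=0, N5=0, N6=0, N7=1, N8=1, N9=0, N10=1, N11=1 [stuck-at-1] → Y1=1, Y2=1 — eliminated
  N1 inverted output: N1=0 [inverted output], N2=0, N3=1, N4=1, N5=1, N6=0, N7=1, N8=1, N9=0, N10=1, N11=0 → Y1=1, Y2=0 — matches
Only N1 inverted output reproduces the observed Y1=1, Y2=0.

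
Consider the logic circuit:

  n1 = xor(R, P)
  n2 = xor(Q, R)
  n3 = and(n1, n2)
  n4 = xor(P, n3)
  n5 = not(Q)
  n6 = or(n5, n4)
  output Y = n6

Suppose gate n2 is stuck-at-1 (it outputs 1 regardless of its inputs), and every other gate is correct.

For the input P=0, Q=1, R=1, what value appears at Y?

1

Propagate with n2 forced: n1=1, n2=1 [stuck-at-1], n3=1, n4=1, n5=0, n6=1.
So Y = 1. (Without the fault it would be 0.)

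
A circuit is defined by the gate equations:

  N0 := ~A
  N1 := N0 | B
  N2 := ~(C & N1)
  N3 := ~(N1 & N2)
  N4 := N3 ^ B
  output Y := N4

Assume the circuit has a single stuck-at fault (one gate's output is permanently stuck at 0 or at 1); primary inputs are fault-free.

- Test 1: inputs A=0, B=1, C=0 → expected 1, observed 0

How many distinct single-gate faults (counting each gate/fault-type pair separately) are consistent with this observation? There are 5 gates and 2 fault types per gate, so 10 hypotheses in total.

Fault-free: N0=1, N1=1, N2=1, N3=0, N4=1 → 1. Observed 0.
  N0 stuck-at-0: output 1 ✗
  N0 stuck-at-1: output 1 ✗
  N1 stuck-at-0: output 0 ✓
  N1 stuck-at-1: output 1 ✗
  N2 stuck-at-0: output 0 ✓
  N2 stuck-at-1: output 1 ✗
  N3 stuck-at-0: output 1 ✗
  N3 stuck-at-1: output 0 ✓
  N4 stuck-at-0: output 0 ✓
  N4 stuck-at-1: output 1 ✗
Consistent faults: {N1 stuck-at-0, N2 stuck-at-0, N3 stuck-at-1, N4 stuck-at-0} — 4 in all.

4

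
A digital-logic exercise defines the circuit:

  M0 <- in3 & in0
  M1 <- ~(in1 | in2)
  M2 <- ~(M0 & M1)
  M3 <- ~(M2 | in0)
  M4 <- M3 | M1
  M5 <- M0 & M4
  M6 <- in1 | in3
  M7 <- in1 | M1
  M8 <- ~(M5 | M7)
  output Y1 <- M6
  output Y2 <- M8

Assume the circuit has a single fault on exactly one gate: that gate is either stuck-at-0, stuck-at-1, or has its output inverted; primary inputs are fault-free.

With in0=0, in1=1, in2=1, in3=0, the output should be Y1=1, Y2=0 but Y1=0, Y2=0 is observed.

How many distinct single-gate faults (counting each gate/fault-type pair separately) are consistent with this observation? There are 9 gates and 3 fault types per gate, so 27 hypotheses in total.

2

Fault-free: M0=0, M1=0, M2=1, M3=0, M4=0, M5=0, M6=1, M7=1, M8=0 → Y1=1, Y2=0. Observed Y1=0, Y2=0.
  M0: none of the 3 fault types match ✗
  M1: none of the 3 fault types match ✗
  M2: none of the 3 fault types match ✗
  M3: none of the 3 fault types match ✗
  M4: none of the 3 fault types match ✗
  M5: none of the 3 fault types match ✗
  M6: stuck-at-0, inverted output ✓; others ✗
  M7: none of the 3 fault types match ✗
  M8: none of the 3 fault types match ✗
Consistent faults: {M6 stuck-at-0, M6 inverted output} — 2 in all.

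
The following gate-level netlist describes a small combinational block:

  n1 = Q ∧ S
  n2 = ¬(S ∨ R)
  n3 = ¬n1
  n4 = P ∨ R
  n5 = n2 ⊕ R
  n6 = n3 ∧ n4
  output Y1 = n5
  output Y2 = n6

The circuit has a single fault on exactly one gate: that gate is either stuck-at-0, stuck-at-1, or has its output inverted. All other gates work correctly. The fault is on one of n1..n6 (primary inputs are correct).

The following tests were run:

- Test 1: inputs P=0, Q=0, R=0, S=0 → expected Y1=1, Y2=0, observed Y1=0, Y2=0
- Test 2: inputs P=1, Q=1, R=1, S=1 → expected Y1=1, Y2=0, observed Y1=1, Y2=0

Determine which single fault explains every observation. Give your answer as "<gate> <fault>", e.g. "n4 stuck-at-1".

n2 stuck-at-0

Fault-free values for test 1 (P=0, Q=0, R=0, S=0): n1=0, n2=1, n3=1, n4=0, n5=1, n6=0, giving Y1=1, Y2=0. Observed Y1=0, Y2=0.
Test 1: faults giving observed Y1=0, Y2=0 are {n2 stuck-at-0, n2 inverted output, n5 stuck-at-0, n5 inverted output}.
Test 2 (P=1, Q=1, R=1, S=1): fault-free n1=1, n2=0, n3=0, n4=1, n5=1, n6=0 → Y1=1, Y2=0; observed Y1=1, Y2=0. Eliminates n2 inverted output, n5 stuck-at-0, n5 inverted output.
Only n2 stuck-at-0 is consistent with every test.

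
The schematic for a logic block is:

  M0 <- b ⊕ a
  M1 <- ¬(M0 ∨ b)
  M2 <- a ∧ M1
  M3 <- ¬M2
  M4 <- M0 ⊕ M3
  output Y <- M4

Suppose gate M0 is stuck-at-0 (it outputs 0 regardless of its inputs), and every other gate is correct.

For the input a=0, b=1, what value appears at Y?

Propagate with M0 forced: M0=0 [stuck-at-0], M1=0, M2=0, M3=1, M4=1.
So Y = 1. (Without the fault it would be 0.)

1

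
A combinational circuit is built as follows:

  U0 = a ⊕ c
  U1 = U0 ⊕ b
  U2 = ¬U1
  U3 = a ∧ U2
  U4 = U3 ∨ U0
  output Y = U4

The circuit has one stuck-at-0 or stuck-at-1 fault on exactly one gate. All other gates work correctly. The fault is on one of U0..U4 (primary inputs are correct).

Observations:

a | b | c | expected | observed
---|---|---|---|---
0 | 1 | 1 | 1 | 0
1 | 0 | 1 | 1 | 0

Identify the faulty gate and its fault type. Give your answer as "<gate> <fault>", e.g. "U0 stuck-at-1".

Fault-free values for test 1 (a=0, b=1, c=1): U0=1, U1=0, U2=1, U3=0, U4=1, giving Y=1. Observed 0.
Test 1: faults giving observed 0 are {U0 stuck-at-0, U4 stuck-at-0}.
Test 2 (a=1, b=0, c=1): fault-free U0=0, U1=0, U2=1, U3=1, U4=1 → 1; observed 0. Eliminates U0 stuck-at-0.
Only U4 stuck-at-0 is consistent with every test.

U4 stuck-at-0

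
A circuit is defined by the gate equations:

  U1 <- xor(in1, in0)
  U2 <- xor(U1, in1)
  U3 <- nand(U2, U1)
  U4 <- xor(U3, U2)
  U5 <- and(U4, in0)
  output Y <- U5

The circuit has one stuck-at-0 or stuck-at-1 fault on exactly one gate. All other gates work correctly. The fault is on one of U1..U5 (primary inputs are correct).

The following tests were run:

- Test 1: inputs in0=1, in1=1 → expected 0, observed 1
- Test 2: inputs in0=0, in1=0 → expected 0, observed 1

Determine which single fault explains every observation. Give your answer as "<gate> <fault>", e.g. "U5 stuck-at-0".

Fault-free values for test 1 (in0=1, in1=1): U1=0, U2=1, U3=1, U4=0, U5=0, giving Y=0. Observed 1.
Test 1: faults giving observed 1 are {U1 stuck-at-1, U2 stuck-at-0, U3 stuck-at-0, U4 stuck-at-1, U5 stuck-at-1}.
Test 2 (in0=0, in1=0): fault-free U1=0, U2=0, U3=1, U4=1, U5=0 → 0; observed 1. Eliminates U1 stuck-at-1, U2 stuck-at-0, U3 stuck-at-0, U4 stuck-at-1.
Only U5 stuck-at-1 is consistent with every test.

U5 stuck-at-1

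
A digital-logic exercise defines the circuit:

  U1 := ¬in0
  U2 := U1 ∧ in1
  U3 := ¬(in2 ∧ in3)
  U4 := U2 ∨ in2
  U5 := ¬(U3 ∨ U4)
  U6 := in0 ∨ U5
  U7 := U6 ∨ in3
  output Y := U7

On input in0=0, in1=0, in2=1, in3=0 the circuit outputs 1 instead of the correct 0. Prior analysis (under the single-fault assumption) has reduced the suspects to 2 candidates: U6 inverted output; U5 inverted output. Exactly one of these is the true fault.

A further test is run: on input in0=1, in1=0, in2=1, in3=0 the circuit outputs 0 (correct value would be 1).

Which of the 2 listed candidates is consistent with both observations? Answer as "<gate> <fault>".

U6 inverted output

Evaluate each candidate on input in0=1, in1=0, in2=1, in3=0:
  U6 inverted output: U1=0, U2=0, U3=1, U4=1, U5=0, U6=0 [inverted output], U7=0 → 0 — matches
  U5 inverted output: U1=0, U2=0, U3=1, U4=1, U5=1 [inverted output], U6=1, U7=1 → 1 — eliminated
Only U6 inverted output reproduces the observed 0.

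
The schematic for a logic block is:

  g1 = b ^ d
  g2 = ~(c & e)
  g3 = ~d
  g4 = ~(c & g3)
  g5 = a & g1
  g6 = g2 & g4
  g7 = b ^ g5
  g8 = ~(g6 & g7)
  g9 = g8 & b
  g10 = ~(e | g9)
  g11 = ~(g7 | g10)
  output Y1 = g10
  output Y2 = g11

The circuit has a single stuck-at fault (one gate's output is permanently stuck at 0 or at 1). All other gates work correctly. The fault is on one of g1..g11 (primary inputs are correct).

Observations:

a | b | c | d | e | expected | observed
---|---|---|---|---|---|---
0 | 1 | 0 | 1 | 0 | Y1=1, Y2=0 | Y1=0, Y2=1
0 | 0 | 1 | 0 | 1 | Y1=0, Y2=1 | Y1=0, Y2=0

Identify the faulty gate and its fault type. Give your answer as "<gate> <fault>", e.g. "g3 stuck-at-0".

Fault-free values for test 1 (a=0, b=1, c=0, d=1, e=0): g1=0, g2=1, g3=0, g4=1, g5=0, g6=1, g7=1, g8=0, g9=0, g10=1, g11=0, giving Y1=1, Y2=0. Observed Y1=0, Y2=1.
Test 1: faults giving observed Y1=0, Y2=1 are {g5 stuck-at-1, g7 stuck-at-0}.
Test 2 (a=0, b=0, c=1, d=0, e=1): fault-free g1=0, g2=0, g3=1, g4=0, g5=0, g6=0, g7=0, g8=1, g9=0, g10=0, g11=1 → Y1=0, Y2=1; observed Y1=0, Y2=0. Eliminates g7 stuck-at-0.
Only g5 stuck-at-1 is consistent with every test.

g5 stuck-at-1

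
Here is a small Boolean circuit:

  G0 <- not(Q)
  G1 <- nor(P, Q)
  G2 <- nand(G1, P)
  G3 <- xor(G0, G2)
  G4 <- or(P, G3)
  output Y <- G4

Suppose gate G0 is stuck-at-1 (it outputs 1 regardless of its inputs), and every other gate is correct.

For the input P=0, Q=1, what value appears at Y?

Propagate with G0 forced: G0=1 [stuck-at-1], G1=0, G2=1, G3=0, G4=0.
So Y = 0. (Without the fault it would be 1.)

0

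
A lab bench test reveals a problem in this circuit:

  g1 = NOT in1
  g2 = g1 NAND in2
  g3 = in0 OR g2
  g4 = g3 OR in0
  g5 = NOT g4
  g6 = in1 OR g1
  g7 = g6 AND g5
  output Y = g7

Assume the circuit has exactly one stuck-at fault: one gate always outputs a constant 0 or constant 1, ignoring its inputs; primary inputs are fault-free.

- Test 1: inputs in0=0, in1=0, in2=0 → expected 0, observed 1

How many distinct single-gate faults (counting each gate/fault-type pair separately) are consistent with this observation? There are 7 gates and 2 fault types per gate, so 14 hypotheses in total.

5

Fault-free: g1=1, g2=1, g3=1, g4=1, g5=0, g6=1, g7=0 → 0. Observed 1.
  g1 stuck-at-0: output 0 ✗
  g1 stuck-at-1: output 0 ✗
  g2 stuck-at-0: output 1 ✓
  g2 stuck-at-1: output 0 ✗
  g3 stuck-at-0: output 1 ✓
  g3 stuck-at-1: output 0 ✗
  g4 stuck-at-0: output 1 ✓
  g4 stuck-at-1: output 0 ✗
  g5 stuck-at-0: output 0 ✗
  g5 stuck-at-1: output 1 ✓
  g6 stuck-at-0: output 0 ✗
  g6 stuck-at-1: output 0 ✗
  g7 stuck-at-0: output 0 ✗
  g7 stuck-at-1: output 1 ✓
Consistent faults: {g2 stuck-at-0, g3 stuck-at-0, g4 stuck-at-0, g5 stuck-at-1, g7 stuck-at-1} — 5 in all.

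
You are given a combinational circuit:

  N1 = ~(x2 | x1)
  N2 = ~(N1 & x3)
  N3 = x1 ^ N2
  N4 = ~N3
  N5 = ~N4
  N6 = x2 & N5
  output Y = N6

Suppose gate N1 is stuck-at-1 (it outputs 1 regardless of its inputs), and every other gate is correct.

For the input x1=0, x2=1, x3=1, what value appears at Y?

Propagate with N1 forced: N1=1 [stuck-at-1], N2=0, N3=0, N4=1, N5=0, N6=0.
So Y = 0. (Without the fault it would be 1.)

0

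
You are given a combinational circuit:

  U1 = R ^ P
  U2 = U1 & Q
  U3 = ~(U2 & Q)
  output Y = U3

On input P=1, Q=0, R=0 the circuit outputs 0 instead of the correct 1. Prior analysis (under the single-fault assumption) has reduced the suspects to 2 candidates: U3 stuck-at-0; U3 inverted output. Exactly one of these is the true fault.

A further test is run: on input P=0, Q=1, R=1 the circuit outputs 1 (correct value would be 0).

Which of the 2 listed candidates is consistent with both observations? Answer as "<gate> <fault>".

Evaluate each candidate on input P=0, Q=1, R=1:
  U3 stuck-at-0: U1=1, U2=1, U3=0 [stuck-at-0] → 0 — eliminated
  U3 inverted output: U1=1, U2=1, U3=1 [inverted output] → 1 — matches
Only U3 inverted output reproduces the observed 1.

U3 inverted output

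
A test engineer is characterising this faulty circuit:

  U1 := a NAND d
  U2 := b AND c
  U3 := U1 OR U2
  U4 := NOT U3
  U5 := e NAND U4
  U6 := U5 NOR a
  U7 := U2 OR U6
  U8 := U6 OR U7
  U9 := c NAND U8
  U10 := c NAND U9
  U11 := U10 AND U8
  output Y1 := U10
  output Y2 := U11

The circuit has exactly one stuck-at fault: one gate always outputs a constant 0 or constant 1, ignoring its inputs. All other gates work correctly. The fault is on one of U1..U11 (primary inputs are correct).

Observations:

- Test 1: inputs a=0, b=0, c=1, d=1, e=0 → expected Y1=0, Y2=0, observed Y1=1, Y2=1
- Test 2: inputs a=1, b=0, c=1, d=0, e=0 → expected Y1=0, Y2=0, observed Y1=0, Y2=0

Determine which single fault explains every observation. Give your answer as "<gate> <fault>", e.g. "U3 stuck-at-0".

Fault-free values for test 1 (a=0, b=0, c=1, d=1, e=0): U1=1, U2=0, U3=1, U4=0, U5=1, U6=0, U7=0, U8=0, U9=1, U10=0, U11=0, giving Y1=0, Y2=0. Observed Y1=1, Y2=1.
Test 1: faults giving observed Y1=1, Y2=1 are {U2 stuck-at-1, U5 stuck-at-0, U6 stuck-at-1, U7 stuck-at-1, U8 stuck-at-1}.
Test 2 (a=1, b=0, c=1, d=0, e=0): fault-free U1=1, U2=0, U3=1, U4=0, U5=1, U6=0, U7=0, U8=0, U9=1, U10=0, U11=0 → Y1=0, Y2=0; observed Y1=0, Y2=0. Eliminates U2 stuck-at-1, U6 stuck-at-1, U7 stuck-at-1, U8 stuck-at-1.
Only U5 stuck-at-0 is consistent with every test.

U5 stuck-at-0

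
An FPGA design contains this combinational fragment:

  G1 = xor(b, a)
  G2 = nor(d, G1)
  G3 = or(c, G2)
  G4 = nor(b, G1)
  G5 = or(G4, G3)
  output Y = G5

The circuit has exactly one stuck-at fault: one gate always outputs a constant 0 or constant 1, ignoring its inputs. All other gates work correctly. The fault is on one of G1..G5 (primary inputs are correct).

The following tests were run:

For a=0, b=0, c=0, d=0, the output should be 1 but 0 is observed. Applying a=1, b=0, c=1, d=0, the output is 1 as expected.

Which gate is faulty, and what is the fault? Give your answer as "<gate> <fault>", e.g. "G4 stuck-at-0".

G1 stuck-at-1

Fault-free values for test 1 (a=0, b=0, c=0, d=0): G1=0, G2=1, G3=1, G4=1, G5=1, giving Y=1. Observed 0.
Test 1: faults giving observed 0 are {G1 stuck-at-1, G5 stuck-at-0}.
Test 2 (a=1, b=0, c=1, d=0): fault-free G1=1, G2=0, G3=1, G4=0, G5=1 → 1; observed 1. Eliminates G5 stuck-at-0.
Only G1 stuck-at-1 is consistent with every test.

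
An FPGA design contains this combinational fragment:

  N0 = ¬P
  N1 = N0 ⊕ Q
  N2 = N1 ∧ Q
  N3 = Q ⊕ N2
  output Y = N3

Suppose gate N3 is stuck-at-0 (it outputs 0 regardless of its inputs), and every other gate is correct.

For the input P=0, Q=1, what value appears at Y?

Propagate with N3 forced: N0=1, N1=0, N2=0, N3=0 [stuck-at-0].
So Y = 0. (Without the fault it would be 1.)

0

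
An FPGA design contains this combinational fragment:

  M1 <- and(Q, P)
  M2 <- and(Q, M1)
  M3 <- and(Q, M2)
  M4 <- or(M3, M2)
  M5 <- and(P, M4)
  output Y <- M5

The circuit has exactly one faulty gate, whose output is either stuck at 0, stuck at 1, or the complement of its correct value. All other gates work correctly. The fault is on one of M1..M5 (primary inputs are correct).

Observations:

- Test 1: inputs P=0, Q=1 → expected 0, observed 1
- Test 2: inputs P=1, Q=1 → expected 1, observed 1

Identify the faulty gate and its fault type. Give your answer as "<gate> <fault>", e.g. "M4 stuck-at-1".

Fault-free values for test 1 (P=0, Q=1): M1=0, M2=0, M3=0, M4=0, M5=0, giving Y=0. Observed 1.
Test 1: faults giving observed 1 are {M5 stuck-at-1, M5 inverted output}.
Test 2 (P=1, Q=1): fault-free M1=1, M2=1, M3=1, M4=1, M5=1 → 1; observed 1. Eliminates M5 inverted output.
Only M5 stuck-at-1 is consistent with every test.

M5 stuck-at-1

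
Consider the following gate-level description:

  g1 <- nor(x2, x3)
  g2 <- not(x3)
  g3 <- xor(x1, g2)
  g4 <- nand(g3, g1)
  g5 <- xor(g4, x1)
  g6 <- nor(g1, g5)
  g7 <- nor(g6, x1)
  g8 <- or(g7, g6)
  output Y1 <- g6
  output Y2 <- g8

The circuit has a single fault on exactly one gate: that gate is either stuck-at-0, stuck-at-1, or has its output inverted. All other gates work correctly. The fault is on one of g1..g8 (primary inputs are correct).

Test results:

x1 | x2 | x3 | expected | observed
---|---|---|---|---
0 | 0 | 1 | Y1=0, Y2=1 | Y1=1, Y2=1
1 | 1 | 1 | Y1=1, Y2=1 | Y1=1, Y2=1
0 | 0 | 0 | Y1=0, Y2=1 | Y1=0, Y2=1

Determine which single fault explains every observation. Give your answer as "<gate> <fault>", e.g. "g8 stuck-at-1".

Fault-free values for test 1 (x1=0, x2=0, x3=1): g1=0, g2=0, g3=0, g4=1, g5=1, g6=0, g7=1, g8=1, giving Y1=0, Y2=1. Observed Y1=1, Y2=1.
Test 1: faults giving observed Y1=1, Y2=1 are {g4 stuck-at-0, g4 inverted output, g5 stuck-at-0, g5 inverted output, g6 stuck-at-1, g6 inverted output}.
Test 2 (x1=1, x2=1, x3=1): fault-free g1=0, g2=0, g3=1, g4=1, g5=0, g6=1, g7=0, g8=1 → Y1=1, Y2=1; observed Y1=1, Y2=1. Eliminates g4 stuck-at-0, g4 inverted output, g5 inverted output, g6 inverted output.
Test 3 (x1=0, x2=0, x3=0): fault-free g1=1, g2=1, g3=1, g4=0, g5=0, g6=0, g7=1, g8=1 → Y1=0, Y2=1; observed Y1=0, Y2=1. Eliminates g6 stuck-at-1.
Only g5 stuck-at-0 is consistent with every test.

g5 stuck-at-0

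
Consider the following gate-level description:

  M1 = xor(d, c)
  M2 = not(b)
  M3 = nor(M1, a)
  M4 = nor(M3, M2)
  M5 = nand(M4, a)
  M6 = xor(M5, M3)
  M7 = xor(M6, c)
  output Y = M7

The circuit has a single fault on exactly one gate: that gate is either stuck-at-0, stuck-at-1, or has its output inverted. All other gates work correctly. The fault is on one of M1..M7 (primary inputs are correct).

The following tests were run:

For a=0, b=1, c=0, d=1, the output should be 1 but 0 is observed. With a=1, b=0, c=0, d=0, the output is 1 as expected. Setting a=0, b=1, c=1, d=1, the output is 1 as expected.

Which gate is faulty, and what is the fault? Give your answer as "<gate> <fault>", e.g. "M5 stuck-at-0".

M1 stuck-at-0

Fault-free values for test 1 (a=0, b=1, c=0, d=1): M1=1, M2=0, M3=0, M4=1, M5=1, M6=1, M7=1, giving Y=1. Observed 0.
Test 1: faults giving observed 0 are {M1 stuck-at-0, M1 inverted output, M3 stuck-at-1, M3 inverted output, M5 stuck-at-0, M5 inverted output, M6 stuck-at-0, M6 inverted output, M7 stuck-at-0, M7 inverted output}.
Test 2 (a=1, b=0, c=0, d=0): fault-free M1=0, M2=1, M3=0, M4=0, M5=1, M6=1, M7=1 → 1; observed 1. Eliminates M3 stuck-at-1, M3 inverted output, M5 stuck-at-0, M5 inverted output, M6 stuck-at-0, M6 inverted output, M7 stuck-at-0, M7 inverted output.
Test 3 (a=0, b=1, c=1, d=1): fault-free M1=0, M2=0, M3=1, M4=0, M5=1, M6=0, M7=1 → 1; observed 1. Eliminates M1 inverted output.
Only M1 stuck-at-0 is consistent with every test.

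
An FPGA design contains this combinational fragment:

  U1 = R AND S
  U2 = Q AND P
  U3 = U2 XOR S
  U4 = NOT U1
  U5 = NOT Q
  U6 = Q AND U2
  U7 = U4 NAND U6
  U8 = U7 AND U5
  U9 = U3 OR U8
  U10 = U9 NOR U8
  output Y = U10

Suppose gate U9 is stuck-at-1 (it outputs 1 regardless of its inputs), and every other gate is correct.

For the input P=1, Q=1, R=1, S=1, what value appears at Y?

0

Propagate with U9 forced: U1=1, U2=1, U3=0, U4=0, U5=0, U6=1, U7=1, U8=0, U9=1 [stuck-at-1], U10=0.
So Y = 0. (Without the fault it would be 1.)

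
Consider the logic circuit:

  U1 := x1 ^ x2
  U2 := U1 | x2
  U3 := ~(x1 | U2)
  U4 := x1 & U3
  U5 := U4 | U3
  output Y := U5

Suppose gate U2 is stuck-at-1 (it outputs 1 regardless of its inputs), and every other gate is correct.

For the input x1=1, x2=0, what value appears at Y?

0

Propagate with U2 forced: U1=1, U2=1 [stuck-at-1], U3=0, U4=0, U5=0.
So Y = 0. (Same as the fault-free value — the fault is masked on this input.)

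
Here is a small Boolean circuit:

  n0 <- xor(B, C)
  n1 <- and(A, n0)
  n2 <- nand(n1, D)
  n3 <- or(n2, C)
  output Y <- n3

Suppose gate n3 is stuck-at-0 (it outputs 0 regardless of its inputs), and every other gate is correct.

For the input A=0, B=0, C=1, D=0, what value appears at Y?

0

Propagate with n3 forced: n0=1, n1=0, n2=1, n3=0 [stuck-at-0].
So Y = 0. (Without the fault it would be 1.)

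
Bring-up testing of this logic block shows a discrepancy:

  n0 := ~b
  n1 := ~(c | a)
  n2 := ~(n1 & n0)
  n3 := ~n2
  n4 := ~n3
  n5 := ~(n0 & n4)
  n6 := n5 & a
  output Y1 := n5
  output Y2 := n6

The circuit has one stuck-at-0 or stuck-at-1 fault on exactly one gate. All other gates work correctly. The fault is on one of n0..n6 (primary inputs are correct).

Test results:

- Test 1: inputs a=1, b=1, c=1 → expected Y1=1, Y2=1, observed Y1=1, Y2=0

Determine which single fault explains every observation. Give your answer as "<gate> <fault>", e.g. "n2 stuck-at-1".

n6 stuck-at-0

Fault-free values for test 1 (a=1, b=1, c=1): n0=0, n1=0, n2=1, n3=0, n4=1, n5=1, n6=1, giving Y1=1, Y2=1. Observed Y1=1, Y2=0.
Test 1: faults giving observed Y1=1, Y2=0 are {n6 stuck-at-0}.
Only n6 stuck-at-0 is consistent with every test.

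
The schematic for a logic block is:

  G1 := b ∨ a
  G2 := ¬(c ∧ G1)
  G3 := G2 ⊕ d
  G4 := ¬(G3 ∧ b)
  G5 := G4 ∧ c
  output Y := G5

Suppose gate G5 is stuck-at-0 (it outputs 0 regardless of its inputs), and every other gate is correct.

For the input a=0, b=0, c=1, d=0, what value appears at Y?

Propagate with G5 forced: G1=0, G2=1, G3=1, G4=1, G5=0 [stuck-at-0].
So Y = 0. (Without the fault it would be 1.)

0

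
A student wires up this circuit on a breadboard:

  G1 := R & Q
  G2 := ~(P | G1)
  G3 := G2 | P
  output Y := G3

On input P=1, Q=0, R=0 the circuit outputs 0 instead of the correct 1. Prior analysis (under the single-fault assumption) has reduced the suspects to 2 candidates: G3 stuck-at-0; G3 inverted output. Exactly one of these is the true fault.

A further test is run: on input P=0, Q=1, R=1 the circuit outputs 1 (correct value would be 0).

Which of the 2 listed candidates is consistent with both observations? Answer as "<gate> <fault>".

Evaluate each candidate on input P=0, Q=1, R=1:
  G3 stuck-at-0: G1=1, G2=0, G3=0 [stuck-at-0] → 0 — eliminated
  G3 inverted output: G1=1, G2=0, G3=1 [inverted output] → 1 — matches
Only G3 inverted output reproduces the observed 1.

G3 inverted output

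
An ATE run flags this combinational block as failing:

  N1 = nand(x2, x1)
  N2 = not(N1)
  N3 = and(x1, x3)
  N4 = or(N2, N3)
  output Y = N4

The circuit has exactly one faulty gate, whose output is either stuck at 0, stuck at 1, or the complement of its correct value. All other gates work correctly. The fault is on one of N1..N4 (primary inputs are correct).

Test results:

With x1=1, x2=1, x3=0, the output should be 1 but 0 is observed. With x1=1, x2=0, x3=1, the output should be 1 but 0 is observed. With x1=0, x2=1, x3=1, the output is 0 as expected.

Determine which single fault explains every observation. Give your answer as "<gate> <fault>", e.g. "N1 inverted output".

Fault-free values for test 1 (x1=1, x2=1, x3=0): N1=0, N2=1, N3=0, N4=1, giving Y=1. Observed 0.
Test 1: faults giving observed 0 are {N1 stuck-at-1, N1 inverted output, N2 stuck-at-0, N2 inverted output, N4 stuck-at-0, N4 inverted output}.
Test 2 (x1=1, x2=0, x3=1): fault-free N1=1, N2=0, N3=1, N4=1 → 1; observed 0. Eliminates N1 stuck-at-1, N1 inverted output, N2 stuck-at-0, N2 inverted output.
Test 3 (x1=0, x2=1, x3=1): fault-free N1=1, N2=0, N3=0, N4=0 → 0; observed 0. Eliminates N4 inverted output.
Only N4 stuck-at-0 is consistent with every test.

N4 stuck-at-0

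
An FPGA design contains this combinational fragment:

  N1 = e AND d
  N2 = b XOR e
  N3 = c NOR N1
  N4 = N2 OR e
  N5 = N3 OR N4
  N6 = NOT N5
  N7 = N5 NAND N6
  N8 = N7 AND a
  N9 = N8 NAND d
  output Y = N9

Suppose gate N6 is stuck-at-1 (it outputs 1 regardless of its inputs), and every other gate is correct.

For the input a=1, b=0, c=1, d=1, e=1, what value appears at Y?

1

Propagate with N6 forced: N1=1, N2=1, N3=0, N4=1, N5=1, N6=1 [stuck-at-1], N7=0, N8=0, N9=1.
So Y = 1. (Without the fault it would be 0.)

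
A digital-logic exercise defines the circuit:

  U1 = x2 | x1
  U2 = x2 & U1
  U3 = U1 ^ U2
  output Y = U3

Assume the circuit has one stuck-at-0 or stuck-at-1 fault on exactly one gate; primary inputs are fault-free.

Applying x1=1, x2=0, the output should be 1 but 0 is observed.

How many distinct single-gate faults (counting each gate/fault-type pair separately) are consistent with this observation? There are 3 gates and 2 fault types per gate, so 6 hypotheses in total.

3

Fault-free: U1=1, U2=0, U3=1 → 1. Observed 0.
  U1 stuck-at-0: output 0 ✓
  U1 stuck-at-1: output 1 ✗
  U2 stuck-at-0: output 1 ✗
  U2 stuck-at-1: output 0 ✓
  U3 stuck-at-0: output 0 ✓
  U3 stuck-at-1: output 1 ✗
Consistent faults: {U1 stuck-at-0, U2 stuck-at-1, U3 stuck-at-0} — 3 in all.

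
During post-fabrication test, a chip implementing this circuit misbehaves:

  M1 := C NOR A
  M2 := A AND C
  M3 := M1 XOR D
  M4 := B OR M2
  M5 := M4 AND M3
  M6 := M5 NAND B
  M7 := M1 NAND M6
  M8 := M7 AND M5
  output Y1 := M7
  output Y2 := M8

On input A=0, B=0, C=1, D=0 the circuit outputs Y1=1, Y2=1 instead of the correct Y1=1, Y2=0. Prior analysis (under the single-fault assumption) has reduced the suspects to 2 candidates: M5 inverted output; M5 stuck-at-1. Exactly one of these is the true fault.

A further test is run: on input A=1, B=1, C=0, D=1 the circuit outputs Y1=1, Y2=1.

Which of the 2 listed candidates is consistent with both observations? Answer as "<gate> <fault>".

Evaluate each candidate on input A=1, B=1, C=0, D=1:
  M5 inverted output: M1=0, M2=0, M3=1, M4=1, M5=0 [inverted output], M6=1, M7=1, M8=0 → Y1=1, Y2=0 — eliminated
  M5 stuck-at-1: M1=0, M2=0, M3=1, M4=1, M5=1 [stuck-at-1], M6=0, M7=1, M8=1 → Y1=1, Y2=1 — matches
Only M5 stuck-at-1 reproduces the observed Y1=1, Y2=1.

M5 stuck-at-1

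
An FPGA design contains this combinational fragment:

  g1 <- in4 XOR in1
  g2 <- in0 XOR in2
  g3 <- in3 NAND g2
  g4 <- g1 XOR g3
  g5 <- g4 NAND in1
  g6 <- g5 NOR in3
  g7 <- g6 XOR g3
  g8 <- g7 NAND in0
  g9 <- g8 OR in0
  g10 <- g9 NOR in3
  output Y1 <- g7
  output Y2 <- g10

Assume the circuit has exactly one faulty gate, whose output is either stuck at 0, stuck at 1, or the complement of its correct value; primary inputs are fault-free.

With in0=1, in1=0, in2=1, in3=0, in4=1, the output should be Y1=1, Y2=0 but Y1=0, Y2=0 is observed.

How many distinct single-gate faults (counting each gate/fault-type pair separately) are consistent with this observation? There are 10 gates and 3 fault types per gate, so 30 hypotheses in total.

Fault-free: g1=1, g2=0, g3=1, g4=0, g5=1, g6=0, g7=1, g8=0, g9=1, g10=0 → Y1=1, Y2=0. Observed Y1=0, Y2=0.
  g1: none of the 3 fault types match ✗
  g2: none of the 3 fault types match ✗
  g3: stuck-at-0, inverted output ✓; others ✗
  g4: none of the 3 fault types match ✗
  g5: stuck-at-0, inverted output ✓; others ✗
  g6: stuck-at-1, inverted output ✓; others ✗
  g7: stuck-at-0, inverted output ✓; others ✗
  g8: none of the 3 fault types match ✗
  g9: none of the 3 fault types match ✗
  g10: none of the 3 fault types match ✗
Consistent faults: {g3 stuck-at-0, g3 inverted output, g5 stuck-at-0, g5 inverted output, g6 stuck-at-1, g6 inverted output, g7 stuck-at-0, g7 inverted output} — 8 in all.

8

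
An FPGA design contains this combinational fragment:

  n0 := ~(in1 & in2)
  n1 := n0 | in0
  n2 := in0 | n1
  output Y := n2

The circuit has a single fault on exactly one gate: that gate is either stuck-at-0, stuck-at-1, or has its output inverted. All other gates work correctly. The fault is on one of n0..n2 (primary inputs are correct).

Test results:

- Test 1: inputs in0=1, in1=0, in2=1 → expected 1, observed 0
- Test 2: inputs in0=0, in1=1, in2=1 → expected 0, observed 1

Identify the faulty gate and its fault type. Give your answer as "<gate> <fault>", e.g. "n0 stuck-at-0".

Fault-free values for test 1 (in0=1, in1=0, in2=1): n0=1, n1=1, n2=1, giving Y=1. Observed 0.
Test 1: faults giving observed 0 are {n2 stuck-at-0, n2 inverted output}.
Test 2 (in0=0, in1=1, in2=1): fault-free n0=0, n1=0, n2=0 → 0; observed 1. Eliminates n2 stuck-at-0.
Only n2 inverted output is consistent with every test.

n2 inverted output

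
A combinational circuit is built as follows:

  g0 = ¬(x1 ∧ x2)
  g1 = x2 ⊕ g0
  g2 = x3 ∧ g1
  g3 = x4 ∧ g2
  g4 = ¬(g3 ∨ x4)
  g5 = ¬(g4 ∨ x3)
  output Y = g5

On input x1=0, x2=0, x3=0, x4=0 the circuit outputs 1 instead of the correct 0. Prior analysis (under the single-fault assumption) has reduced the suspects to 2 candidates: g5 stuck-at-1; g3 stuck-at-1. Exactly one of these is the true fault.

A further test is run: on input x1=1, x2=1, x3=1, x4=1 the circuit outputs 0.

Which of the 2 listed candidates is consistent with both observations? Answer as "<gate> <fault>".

Evaluate each candidate on input x1=1, x2=1, x3=1, x4=1:
  g5 stuck-at-1: g0=0, g1=1, g2=1, g3=1, g4=0, g5=1 [stuck-at-1] → 1 — eliminated
  g3 stuck-at-1: g0=0, g1=1, g2=1, g3=1 [stuck-at-1], g4=0, g5=0 → 0 — matches
Only g3 stuck-at-1 reproduces the observed 0.

g3 stuck-at-1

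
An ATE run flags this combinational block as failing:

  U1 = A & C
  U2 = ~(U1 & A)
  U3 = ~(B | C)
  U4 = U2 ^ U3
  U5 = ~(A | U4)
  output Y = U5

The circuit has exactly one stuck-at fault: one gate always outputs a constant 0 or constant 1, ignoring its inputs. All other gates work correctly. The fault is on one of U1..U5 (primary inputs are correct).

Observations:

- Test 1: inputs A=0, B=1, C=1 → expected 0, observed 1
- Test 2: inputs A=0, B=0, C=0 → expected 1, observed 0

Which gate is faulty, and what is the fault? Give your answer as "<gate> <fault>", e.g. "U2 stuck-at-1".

Fault-free values for test 1 (A=0, B=1, C=1): U1=0, U2=1, U3=0, U4=1, U5=0, giving Y=0. Observed 1.
Test 1: faults giving observed 1 are {U2 stuck-at-0, U3 stuck-at-1, U4 stuck-at-0, U5 stuck-at-1}.
Test 2 (A=0, B=0, C=0): fault-free U1=0, U2=1, U3=1, U4=0, U5=1 → 1; observed 0. Eliminates U3 stuck-at-1, U4 stuck-at-0, U5 stuck-at-1.
Only U2 stuck-at-0 is consistent with every test.

U2 stuck-at-0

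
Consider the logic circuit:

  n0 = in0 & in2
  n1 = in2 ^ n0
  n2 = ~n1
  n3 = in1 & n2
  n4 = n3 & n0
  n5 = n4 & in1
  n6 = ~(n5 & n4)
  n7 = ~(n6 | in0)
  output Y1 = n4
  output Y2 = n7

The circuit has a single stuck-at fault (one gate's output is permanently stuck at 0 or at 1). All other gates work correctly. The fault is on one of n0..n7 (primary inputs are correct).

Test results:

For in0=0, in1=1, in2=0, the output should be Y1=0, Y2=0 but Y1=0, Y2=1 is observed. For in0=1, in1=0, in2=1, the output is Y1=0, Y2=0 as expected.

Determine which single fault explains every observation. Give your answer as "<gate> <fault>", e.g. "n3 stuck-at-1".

n6 stuck-at-0

Fault-free values for test 1 (in0=0, in1=1, in2=0): n0=0, n1=0, n2=1, n3=1, n4=0, n5=0, n6=1, n7=0, giving Y1=0, Y2=0. Observed Y1=0, Y2=1.
Test 1: faults giving observed Y1=0, Y2=1 are {n6 stuck-at-0, n7 stuck-at-1}.
Test 2 (in0=1, in1=0, in2=1): fault-free n0=1, n1=0, n2=1, n3=0, n4=0, n5=0, n6=1, n7=0 → Y1=0, Y2=0; observed Y1=0, Y2=0. Eliminates n7 stuck-at-1.
Only n6 stuck-at-0 is consistent with every test.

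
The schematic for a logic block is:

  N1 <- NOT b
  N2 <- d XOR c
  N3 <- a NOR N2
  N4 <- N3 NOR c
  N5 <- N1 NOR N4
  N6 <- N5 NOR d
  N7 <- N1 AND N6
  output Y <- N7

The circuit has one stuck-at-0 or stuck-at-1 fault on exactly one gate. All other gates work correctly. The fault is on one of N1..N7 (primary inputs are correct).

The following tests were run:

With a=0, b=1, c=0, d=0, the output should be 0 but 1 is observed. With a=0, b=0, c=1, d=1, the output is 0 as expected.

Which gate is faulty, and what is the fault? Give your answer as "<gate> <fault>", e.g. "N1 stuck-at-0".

N1 stuck-at-1

Fault-free values for test 1 (a=0, b=1, c=0, d=0): N1=0, N2=0, N3=1, N4=0, N5=1, N6=0, N7=0, giving Y=0. Observed 1.
Test 1: faults giving observed 1 are {N1 stuck-at-1, N7 stuck-at-1}.
Test 2 (a=0, b=0, c=1, d=1): fault-free N1=1, N2=0, N3=1, N4=0, N5=0, N6=0, N7=0 → 0; observed 0. Eliminates N7 stuck-at-1.
Only N1 stuck-at-1 is consistent with every test.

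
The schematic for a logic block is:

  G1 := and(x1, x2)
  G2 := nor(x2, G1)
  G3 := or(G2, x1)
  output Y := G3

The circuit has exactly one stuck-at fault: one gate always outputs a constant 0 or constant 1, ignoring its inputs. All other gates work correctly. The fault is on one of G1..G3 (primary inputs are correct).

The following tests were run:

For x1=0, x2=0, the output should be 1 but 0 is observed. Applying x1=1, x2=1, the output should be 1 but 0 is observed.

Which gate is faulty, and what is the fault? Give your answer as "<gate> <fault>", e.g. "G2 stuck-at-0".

Fault-free values for test 1 (x1=0, x2=0): G1=0, G2=1, G3=1, giving Y=1. Observed 0.
Test 1: faults giving observed 0 are {G1 stuck-at-1, G2 stuck-at-0, G3 stuck-at-0}.
Test 2 (x1=1, x2=1): fault-free G1=1, G2=0, G3=1 → 1; observed 0. Eliminates G1 stuck-at-1, G2 stuck-at-0.
Only G3 stuck-at-0 is consistent with every test.

G3 stuck-at-0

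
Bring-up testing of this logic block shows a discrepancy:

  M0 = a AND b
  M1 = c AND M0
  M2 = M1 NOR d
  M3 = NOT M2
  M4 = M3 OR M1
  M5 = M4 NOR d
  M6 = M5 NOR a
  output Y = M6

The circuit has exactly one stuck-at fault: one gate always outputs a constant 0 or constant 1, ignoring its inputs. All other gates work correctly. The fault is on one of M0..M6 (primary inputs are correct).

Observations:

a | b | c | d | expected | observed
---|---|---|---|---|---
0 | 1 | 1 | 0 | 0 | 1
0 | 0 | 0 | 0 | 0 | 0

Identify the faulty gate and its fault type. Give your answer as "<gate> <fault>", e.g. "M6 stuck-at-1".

Fault-free values for test 1 (a=0, b=1, c=1, d=0): M0=0, M1=0, M2=1, M3=0, M4=0, M5=1, M6=0, giving Y=0. Observed 1.
Test 1: faults giving observed 1 are {M0 stuck-at-1, M1 stuck-at-1, M2 stuck-at-0, M3 stuck-at-1, M4 stuck-at-1, M5 stuck-at-0, M6 stuck-at-1}.
Test 2 (a=0, b=0, c=0, d=0): fault-free M0=0, M1=0, M2=1, M3=0, M4=0, M5=1, M6=0 → 0; observed 0. Eliminates M1 stuck-at-1, M2 stuck-at-0, M3 stuck-at-1, M4 stuck-at-1, M5 stuck-at-0, M6 stuck-at-1.
Only M0 stuck-at-1 is consistent with every test.

M0 stuck-at-1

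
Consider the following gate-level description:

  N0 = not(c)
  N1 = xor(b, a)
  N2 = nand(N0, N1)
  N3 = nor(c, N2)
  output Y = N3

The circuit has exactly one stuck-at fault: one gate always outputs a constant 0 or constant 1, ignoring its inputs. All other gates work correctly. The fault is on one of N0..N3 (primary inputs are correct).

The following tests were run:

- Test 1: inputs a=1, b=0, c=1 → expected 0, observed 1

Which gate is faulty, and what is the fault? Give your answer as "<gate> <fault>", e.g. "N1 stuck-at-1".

N3 stuck-at-1

Fault-free values for test 1 (a=1, b=0, c=1): N0=0, N1=1, N2=1, N3=0, giving Y=0. Observed 1.
Test 1: faults giving observed 1 are {N3 stuck-at-1}.
Only N3 stuck-at-1 is consistent with every test.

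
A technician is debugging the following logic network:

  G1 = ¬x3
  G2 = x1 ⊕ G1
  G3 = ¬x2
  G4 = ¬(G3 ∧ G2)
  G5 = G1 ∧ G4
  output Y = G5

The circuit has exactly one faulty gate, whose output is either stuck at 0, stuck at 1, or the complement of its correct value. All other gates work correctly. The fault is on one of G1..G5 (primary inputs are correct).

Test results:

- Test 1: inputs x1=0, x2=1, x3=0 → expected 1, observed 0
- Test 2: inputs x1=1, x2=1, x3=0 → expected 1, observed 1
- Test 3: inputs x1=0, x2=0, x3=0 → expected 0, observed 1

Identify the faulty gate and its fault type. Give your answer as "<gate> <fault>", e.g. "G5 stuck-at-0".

Fault-free values for test 1 (x1=0, x2=1, x3=0): G1=1, G2=1, G3=0, G4=1, G5=1, giving Y=1. Observed 0.
Test 1: faults giving observed 0 are {G1 stuck-at-0, G1 inverted output, G3 stuck-at-1, G3 inverted output, G4 stuck-at-0, G4 inverted output, G5 stuck-at-0, G5 inverted output}.
Test 2 (x1=1, x2=1, x3=0): fault-free G1=1, G2=0, G3=0, G4=1, G5=1 → 1; observed 1. Eliminates G1 stuck-at-0, G1 inverted output, G4 stuck-at-0, G4 inverted output, G5 stuck-at-0, G5 inverted output.
Test 3 (x1=0, x2=0, x3=0): fault-free G1=1, G2=1, G3=1, G4=0, G5=0 → 0; observed 1. Eliminates G3 stuck-at-1.
Only G3 inverted output is consistent with every test.

G3 inverted output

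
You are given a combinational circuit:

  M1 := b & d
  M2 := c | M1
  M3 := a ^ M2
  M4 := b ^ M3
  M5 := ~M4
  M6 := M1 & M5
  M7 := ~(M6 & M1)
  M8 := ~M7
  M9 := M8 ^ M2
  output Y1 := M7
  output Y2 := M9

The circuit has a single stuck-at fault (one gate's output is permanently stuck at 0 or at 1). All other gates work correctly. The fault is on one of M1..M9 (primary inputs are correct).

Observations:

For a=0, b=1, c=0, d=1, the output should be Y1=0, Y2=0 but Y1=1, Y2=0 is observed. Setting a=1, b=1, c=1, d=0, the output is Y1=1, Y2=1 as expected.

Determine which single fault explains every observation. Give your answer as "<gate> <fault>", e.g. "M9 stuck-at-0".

Fault-free values for test 1 (a=0, b=1, c=0, d=1): M1=1, M2=1, M3=1, M4=0, M5=1, M6=1, M7=0, M8=1, M9=0, giving Y1=0, Y2=0. Observed Y1=1, Y2=0.
Test 1: faults giving observed Y1=1, Y2=0 are {M1 stuck-at-0, M2 stuck-at-0}.
Test 2 (a=1, b=1, c=1, d=0): fault-free M1=0, M2=1, M3=0, M4=1, M5=0, M6=0, M7=1, M8=0, M9=1 → Y1=1, Y2=1; observed Y1=1, Y2=1. Eliminates M2 stuck-at-0.
Only M1 stuck-at-0 is consistent with every test.

M1 stuck-at-0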